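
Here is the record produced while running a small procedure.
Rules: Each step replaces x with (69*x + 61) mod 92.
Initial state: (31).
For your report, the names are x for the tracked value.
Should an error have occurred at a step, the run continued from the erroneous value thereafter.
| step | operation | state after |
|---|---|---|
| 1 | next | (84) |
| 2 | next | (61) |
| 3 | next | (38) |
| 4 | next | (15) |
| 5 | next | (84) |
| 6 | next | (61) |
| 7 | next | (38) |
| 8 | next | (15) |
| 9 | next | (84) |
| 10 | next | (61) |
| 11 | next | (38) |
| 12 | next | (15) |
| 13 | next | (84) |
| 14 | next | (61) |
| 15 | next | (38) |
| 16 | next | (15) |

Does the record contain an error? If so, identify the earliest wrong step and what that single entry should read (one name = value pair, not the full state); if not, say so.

Step 1: x = (69*31 + 61) mod 92 = 84 — matches.
Step 2: x = (69*84 + 61) mod 92 = 61 — verified.
Step 3: x = (69*61 + 61) mod 92 = 38 — checks out.
Step 4: x = (69*38 + 61) mod 92 = 15 — consistent with the record.
Step 5: x = (69*15 + 61) mod 92 = 84 — consistent with the record.
Step 6: x = (69*84 + 61) mod 92 = 61 — exactly as logged.
Step 7: x = (69*61 + 61) mod 92 = 38 — exactly as logged.
Step 8: x = (69*38 + 61) mod 92 = 15 — same as recorded.
Step 9: x = (69*15 + 61) mod 92 = 84 — matches.
Step 10: x = (69*84 + 61) mod 92 = 61 — exactly as logged.
Step 11: x = (69*61 + 61) mod 92 = 38 — consistent with the record.
Step 12: x = (69*38 + 61) mod 92 = 15 — agrees with the record.
Step 13: x = (69*15 + 61) mod 92 = 84 — verified.
Step 14: x = (69*84 + 61) mod 92 = 61 — in agreement.
Step 15: x = (69*61 + 61) mod 92 = 38 — consistent with the record.
Step 16: x = (69*38 + 61) mod 92 = 15 — matches.
Every step is consistent.

no error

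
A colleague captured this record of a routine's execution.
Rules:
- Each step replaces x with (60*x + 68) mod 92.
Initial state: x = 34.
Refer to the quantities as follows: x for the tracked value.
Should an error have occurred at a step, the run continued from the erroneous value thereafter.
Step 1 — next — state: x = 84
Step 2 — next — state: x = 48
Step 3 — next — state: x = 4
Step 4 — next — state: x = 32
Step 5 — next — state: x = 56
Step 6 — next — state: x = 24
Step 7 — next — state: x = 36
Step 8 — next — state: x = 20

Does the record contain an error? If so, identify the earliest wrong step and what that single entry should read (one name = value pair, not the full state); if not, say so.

no error

Recomputing the run from the initial state:
step 1: x = 84
step 2: x = 48
step 3: x = 4
step 4: x = 32
step 5: x = 56
step 6: x = 24
step 7: x = 36
step 8: x = 20
This matches the record at every step.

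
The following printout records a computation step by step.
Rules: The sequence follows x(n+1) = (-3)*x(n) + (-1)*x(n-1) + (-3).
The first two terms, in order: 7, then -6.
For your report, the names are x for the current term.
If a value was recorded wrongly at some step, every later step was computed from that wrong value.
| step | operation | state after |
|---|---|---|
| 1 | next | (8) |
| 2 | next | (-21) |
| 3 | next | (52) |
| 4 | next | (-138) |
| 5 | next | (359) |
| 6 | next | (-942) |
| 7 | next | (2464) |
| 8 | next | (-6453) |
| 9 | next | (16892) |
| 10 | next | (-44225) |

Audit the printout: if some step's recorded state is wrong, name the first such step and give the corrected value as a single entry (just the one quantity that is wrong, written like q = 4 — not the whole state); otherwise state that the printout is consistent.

Recomputing the run from the initial state:
step 1: x = 8
step 2: x = -21
step 3: x = 52
step 4: x = -138
step 5: x = 359
step 6: x = -942
step 7: x = 2464
step 8: x = -6453
step 9: x = 16892
step 10: x = -44226
The first disagreement with the printout is at step 10, where the value should be x = -44226.

step 10, x = -44226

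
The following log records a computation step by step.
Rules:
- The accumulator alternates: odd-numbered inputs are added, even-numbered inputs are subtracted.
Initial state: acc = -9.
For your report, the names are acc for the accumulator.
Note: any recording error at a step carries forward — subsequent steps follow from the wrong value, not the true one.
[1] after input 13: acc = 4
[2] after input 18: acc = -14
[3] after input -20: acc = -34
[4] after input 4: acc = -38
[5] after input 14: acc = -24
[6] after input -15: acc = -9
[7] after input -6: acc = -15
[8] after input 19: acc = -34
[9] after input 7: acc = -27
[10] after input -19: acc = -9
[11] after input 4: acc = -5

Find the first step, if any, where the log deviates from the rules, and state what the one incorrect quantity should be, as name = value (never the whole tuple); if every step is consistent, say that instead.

Recomputing the run from the initial state:
step 1: acc = 4
step 2: acc = -14
step 3: acc = -34
step 4: acc = -38
step 5: acc = -24
step 6: acc = -9
step 7: acc = -15
step 8: acc = -34
step 9: acc = -27
step 10: acc = -8
step 11: acc = -4
The first disagreement with the log is at step 10, where the value should be acc = -8.

step 10, acc = -8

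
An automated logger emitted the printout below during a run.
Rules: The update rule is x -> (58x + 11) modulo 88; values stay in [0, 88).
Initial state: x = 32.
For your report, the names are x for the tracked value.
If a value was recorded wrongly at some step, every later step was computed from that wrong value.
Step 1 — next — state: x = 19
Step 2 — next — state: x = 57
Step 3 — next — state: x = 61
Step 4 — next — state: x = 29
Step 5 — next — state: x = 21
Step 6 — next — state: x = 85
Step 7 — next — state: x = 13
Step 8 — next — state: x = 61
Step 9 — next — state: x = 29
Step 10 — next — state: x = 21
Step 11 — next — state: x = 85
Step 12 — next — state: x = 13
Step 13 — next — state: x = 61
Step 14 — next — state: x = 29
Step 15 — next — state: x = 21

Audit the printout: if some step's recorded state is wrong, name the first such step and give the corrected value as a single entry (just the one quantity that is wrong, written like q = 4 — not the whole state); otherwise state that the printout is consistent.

1. x = (58*32 + 11) mod 88 = 19 (matches)
2. x = (58*19 + 11) mod 88 = 57 (exactly as logged)
3. x = (58*57 + 11) mod 88 = 61 (confirmed correct)
4. x = (58*61 + 11) mod 88 = 29 (same as recorded)
5. x = (58*29 + 11) mod 88 = 21 (checks out)
6. x = (58*21 + 11) mod 88 = 85 (matches)
7. x = (58*85 + 11) mod 88 = 13 (same as recorded)
8. x = (58*13 + 11) mod 88 = 61 (same as recorded)
9. x = (58*61 + 11) mod 88 = 29 (same as recorded)
10. x = (58*29 + 11) mod 88 = 21 (agrees with the printout)
11. x = (58*21 + 11) mod 88 = 85 (consistent with the printout)
12. x = (58*85 + 11) mod 88 = 13 (checks out)
13. x = (58*13 + 11) mod 88 = 61 (in agreement)
14. x = (58*61 + 11) mod 88 = 29 (verified)
15. x = (58*29 + 11) mod 88 = 21 (matches)
Each recorded entry agrees with the recomputation.

no error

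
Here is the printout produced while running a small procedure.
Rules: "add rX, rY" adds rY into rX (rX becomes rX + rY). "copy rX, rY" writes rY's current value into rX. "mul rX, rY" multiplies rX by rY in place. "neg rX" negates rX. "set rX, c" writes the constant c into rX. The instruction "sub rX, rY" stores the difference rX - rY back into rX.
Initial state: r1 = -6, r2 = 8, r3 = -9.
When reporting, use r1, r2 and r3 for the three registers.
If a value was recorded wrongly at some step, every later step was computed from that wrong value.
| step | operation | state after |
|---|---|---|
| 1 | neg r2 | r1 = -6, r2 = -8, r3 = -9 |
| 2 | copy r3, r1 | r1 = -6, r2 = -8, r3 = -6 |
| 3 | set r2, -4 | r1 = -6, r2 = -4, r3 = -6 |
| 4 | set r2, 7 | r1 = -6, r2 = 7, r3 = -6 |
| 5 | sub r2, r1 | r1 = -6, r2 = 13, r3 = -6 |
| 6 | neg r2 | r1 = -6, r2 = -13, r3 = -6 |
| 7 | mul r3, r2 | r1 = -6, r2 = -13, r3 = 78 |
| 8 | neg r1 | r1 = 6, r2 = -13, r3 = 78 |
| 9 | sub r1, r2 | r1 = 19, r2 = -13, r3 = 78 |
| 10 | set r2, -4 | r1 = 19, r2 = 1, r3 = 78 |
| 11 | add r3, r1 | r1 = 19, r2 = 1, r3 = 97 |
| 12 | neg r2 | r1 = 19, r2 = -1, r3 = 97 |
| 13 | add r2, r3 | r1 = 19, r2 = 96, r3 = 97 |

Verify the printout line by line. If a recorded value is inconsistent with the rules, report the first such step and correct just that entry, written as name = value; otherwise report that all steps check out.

step 1: r2 = -(8) = -8 -> agrees with the printout
step 2: r3 = -6 -> confirmed correct
step 3: r2 = -4 -> in agreement
step 4: r2 = 7 -> consistent with the printout
step 5: r2 = 7 - -6 = 13 -> consistent with the printout
step 6: r2 = -(13) = -13 -> confirmed correct
step 7: r3 = -6 * -13 = 78 -> matches
step 8: r1 = -(-6) = 6 -> same as recorded
step 9: r1 = 6 - -13 = 19 -> consistent with the printout
step 10: r2 = -4 -> not what was recorded
That makes step 10 the first incorrect line — r2 = -4 is what it should show.

step 10, r2 = -4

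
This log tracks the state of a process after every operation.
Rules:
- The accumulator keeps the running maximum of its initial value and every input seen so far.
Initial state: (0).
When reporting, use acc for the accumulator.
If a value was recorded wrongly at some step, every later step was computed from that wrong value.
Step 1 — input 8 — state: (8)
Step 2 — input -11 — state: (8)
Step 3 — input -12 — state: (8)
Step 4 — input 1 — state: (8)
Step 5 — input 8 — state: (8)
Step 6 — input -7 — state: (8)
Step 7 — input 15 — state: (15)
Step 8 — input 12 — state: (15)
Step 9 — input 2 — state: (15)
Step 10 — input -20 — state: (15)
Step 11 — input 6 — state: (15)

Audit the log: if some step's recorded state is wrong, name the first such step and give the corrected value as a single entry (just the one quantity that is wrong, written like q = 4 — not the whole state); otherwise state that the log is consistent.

Recomputing the run from the initial state:
step 1: acc = 8
step 2: acc = 8
step 3: acc = 8
step 4: acc = 8
step 5: acc = 8
step 6: acc = 8
step 7: acc = 15
step 8: acc = 15
step 9: acc = 15
step 10: acc = 15
step 11: acc = 15
This matches the log at every step.

no error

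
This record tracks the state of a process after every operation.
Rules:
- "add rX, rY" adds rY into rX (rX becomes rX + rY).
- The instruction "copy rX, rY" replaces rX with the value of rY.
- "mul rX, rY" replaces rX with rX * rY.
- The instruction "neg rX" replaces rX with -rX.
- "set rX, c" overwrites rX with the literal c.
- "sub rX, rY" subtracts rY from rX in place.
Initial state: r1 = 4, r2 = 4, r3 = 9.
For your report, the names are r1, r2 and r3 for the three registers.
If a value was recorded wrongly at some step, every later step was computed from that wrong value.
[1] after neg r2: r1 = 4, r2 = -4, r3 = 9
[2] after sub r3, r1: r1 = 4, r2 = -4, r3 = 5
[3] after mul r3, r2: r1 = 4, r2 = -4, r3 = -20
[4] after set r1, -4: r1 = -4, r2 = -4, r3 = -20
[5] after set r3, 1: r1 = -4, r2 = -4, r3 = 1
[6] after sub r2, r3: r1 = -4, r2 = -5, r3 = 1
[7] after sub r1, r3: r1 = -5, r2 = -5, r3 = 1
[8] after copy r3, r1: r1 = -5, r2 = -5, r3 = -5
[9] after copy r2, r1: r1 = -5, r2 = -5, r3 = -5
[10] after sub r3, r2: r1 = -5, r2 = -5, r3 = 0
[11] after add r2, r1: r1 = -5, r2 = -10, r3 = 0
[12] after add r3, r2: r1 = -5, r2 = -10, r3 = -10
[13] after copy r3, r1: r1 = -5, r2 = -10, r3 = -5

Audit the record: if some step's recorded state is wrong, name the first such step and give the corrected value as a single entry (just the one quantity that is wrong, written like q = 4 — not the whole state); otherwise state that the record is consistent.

Step 1: r2 = -(4) = -4 — verified.
Step 2: r3 = 9 - 4 = 5 — consistent with the record.
Step 3: r3 = 5 * -4 = -20 — exactly as logged.
Step 4: r1 = -4 — verified.
Step 5: r3 = 1 — checks out.
Step 6: r2 = -4 - 1 = -5 — no discrepancy.
Step 7: r1 = -4 - 1 = -5 — exactly as logged.
Step 8: r3 = -5 — no discrepancy.
Step 9: r2 = -5 — confirmed correct.
Step 10: r3 = -5 - -5 = 0 — verified.
Step 11: r2 = -5 + -5 = -10 — confirmed correct.
Step 12: r3 = 0 + -10 = -10 — confirmed correct.
Step 13: r3 = -5 — matches.
The whole run recomputes cleanly — no discrepancies.

no error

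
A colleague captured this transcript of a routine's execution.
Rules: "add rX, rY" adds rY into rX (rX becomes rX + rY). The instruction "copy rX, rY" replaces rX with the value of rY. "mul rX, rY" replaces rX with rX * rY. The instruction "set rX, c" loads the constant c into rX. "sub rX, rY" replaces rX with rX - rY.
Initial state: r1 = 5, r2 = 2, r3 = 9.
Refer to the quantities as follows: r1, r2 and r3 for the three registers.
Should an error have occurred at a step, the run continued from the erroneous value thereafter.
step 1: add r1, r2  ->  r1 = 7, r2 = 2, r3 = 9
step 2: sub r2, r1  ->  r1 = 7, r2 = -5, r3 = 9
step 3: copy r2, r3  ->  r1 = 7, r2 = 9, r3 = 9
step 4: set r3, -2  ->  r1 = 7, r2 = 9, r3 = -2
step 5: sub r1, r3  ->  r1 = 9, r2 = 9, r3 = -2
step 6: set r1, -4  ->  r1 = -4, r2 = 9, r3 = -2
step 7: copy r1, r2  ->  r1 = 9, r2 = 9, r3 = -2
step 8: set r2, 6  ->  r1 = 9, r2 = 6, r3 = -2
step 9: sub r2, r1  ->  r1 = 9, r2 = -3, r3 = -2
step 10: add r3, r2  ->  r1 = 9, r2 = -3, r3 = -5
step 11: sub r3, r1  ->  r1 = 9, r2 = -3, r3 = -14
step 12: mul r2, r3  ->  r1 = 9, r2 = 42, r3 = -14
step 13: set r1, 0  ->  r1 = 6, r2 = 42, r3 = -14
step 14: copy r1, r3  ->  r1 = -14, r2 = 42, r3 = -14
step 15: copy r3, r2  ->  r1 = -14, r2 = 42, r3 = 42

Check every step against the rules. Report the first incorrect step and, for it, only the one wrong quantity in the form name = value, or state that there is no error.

Recomputing the run from the initial state:
step 1: r1 = 7, r2 = 2, r3 = 9
step 2: r1 = 7, r2 = -5, r3 = 9
step 3: r1 = 7, r2 = 9, r3 = 9
step 4: r1 = 7, r2 = 9, r3 = -2
step 5: r1 = 9, r2 = 9, r3 = -2
step 6: r1 = -4, r2 = 9, r3 = -2
step 7: r1 = 9, r2 = 9, r3 = -2
step 8: r1 = 9, r2 = 6, r3 = -2
step 9: r1 = 9, r2 = -3, r3 = -2
step 10: r1 = 9, r2 = -3, r3 = -5
step 11: r1 = 9, r2 = -3, r3 = -14
step 12: r1 = 9, r2 = 42, r3 = -14
step 13: r1 = 0, r2 = 42, r3 = -14
step 14: r1 = -14, r2 = 42, r3 = -14
step 15: r1 = -14, r2 = 42, r3 = 42
The first disagreement with the transcript is at step 13, where the value should be r1 = 0.

step 13, r1 = 0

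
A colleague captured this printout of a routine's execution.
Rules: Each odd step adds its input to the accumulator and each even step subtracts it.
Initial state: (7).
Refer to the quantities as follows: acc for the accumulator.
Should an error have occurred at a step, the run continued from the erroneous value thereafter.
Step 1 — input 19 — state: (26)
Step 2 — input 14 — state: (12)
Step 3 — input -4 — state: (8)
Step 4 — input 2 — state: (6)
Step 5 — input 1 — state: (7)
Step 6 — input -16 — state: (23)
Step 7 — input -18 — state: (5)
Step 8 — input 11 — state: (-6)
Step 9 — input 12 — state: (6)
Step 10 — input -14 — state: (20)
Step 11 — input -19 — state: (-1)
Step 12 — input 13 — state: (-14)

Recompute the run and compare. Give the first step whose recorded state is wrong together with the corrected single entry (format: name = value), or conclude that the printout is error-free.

step 11, acc = 1

1. acc = 7 + 19 = 26 (no discrepancy)
2. acc = 26 - 14 = 12 (in agreement)
3. acc = 12 + -4 = 8 (consistent with the printout)
4. acc = 8 - 2 = 6 (agrees with the printout)
5. acc = 6 + 1 = 7 (agrees with the printout)
6. acc = 7 - -16 = 23 (in agreement)
7. acc = 23 + -18 = 5 (agrees with the printout)
8. acc = 5 - 11 = -6 (agrees with the printout)
9. acc = -6 + 12 = 6 (in agreement)
10. acc = 6 - -14 = 20 (no discrepancy)
11. acc = 20 + -19 = 1 (first mismatch against the printout)
So the first discrepancy is step 11, where the right value is acc = 1.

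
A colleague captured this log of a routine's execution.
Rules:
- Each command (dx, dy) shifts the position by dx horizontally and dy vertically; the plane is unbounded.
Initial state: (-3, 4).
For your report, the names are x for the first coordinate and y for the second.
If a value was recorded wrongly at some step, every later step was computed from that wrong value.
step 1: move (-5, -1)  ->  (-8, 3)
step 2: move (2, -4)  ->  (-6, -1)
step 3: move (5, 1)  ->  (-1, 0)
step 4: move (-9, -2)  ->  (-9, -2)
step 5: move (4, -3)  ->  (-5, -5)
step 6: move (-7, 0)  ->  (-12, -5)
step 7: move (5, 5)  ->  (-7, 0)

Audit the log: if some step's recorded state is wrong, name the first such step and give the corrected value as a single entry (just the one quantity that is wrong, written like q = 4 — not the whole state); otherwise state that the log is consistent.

step 4, x = -10

Recomputing the run from the initial state:
step 1: x = -8, y = 3
step 2: x = -6, y = -1
step 3: x = -1, y = 0
step 4: x = -10, y = -2
step 5: x = -6, y = -5
step 6: x = -13, y = -5
step 7: x = -8, y = 0
The first disagreement with the log is at step 4, where the value should be x = -10.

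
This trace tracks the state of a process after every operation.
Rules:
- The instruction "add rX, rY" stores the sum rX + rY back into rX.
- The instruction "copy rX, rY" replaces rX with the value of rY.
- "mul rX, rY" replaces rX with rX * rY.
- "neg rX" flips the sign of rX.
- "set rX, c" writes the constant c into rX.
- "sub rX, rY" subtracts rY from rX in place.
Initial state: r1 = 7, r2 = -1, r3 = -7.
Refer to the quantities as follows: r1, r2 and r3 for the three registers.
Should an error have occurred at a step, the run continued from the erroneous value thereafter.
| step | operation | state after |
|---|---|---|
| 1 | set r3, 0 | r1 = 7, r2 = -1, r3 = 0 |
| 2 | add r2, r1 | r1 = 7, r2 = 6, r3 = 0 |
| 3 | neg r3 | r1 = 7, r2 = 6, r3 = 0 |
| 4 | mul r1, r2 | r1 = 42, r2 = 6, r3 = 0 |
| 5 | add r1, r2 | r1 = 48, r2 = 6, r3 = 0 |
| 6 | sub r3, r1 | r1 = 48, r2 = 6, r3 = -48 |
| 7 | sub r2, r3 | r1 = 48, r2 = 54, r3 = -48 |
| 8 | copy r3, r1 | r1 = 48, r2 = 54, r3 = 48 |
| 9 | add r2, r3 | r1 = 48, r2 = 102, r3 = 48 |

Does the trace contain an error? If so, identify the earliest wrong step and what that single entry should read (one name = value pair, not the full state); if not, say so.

Step 1: r3 = 0 — verified.
Step 2: r2 = -1 + 7 = 6 — matches.
Step 3: r3 = -(0) = 0 — no discrepancy.
Step 4: r1 = 7 * 6 = 42 — confirmed correct.
Step 5: r1 = 42 + 6 = 48 — no discrepancy.
Step 6: r3 = 0 - 48 = -48 — agrees with the trace.
Step 7: r2 = 6 - -48 = 54 — confirmed correct.
Step 8: r3 = 48 — same as recorded.
Step 9: r2 = 54 + 48 = 102 — verified.
All entries verified; no error found.

no error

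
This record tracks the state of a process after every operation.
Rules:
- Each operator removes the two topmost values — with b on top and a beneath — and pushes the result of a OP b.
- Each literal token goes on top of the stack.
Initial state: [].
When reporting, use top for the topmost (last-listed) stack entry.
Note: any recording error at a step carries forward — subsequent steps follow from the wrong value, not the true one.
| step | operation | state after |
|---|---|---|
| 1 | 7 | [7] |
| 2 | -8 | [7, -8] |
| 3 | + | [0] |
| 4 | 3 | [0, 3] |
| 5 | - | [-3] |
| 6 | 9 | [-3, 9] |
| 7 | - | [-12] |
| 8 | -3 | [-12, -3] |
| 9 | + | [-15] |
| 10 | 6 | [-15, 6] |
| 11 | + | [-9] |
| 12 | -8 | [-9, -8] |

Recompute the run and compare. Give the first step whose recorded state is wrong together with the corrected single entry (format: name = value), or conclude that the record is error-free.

Step 1: push 7: top = 7 — no discrepancy.
Step 2: push -8: top = -8 — agrees with the record.
Step 3: 7 + -8 = -1 — not what was recorded.
First incorrect step: 3; the correct value is top = -1.

step 3, top = -1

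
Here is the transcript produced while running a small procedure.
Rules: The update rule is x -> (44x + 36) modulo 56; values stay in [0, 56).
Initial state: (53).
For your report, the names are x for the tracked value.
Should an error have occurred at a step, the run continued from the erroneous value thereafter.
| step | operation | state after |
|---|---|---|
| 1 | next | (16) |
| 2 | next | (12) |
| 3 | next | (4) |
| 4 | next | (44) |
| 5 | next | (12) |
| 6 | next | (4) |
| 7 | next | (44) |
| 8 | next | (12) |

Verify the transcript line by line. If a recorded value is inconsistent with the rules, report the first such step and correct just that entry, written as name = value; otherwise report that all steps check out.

no error

Step 1: x = (44*53 + 36) mod 56 = 16 — confirmed correct.
Step 2: x = (44*16 + 36) mod 56 = 12 — checks out.
Step 3: x = (44*12 + 36) mod 56 = 4 — same as recorded.
Step 4: x = (44*4 + 36) mod 56 = 44 — exactly as logged.
Step 5: x = (44*44 + 36) mod 56 = 12 — consistent with the transcript.
Step 6: x = (44*12 + 36) mod 56 = 4 — verified.
Step 7: x = (44*4 + 36) mod 56 = 44 — consistent with the transcript.
Step 8: x = (44*44 + 36) mod 56 = 12 — matches.
The recomputation confirms every line.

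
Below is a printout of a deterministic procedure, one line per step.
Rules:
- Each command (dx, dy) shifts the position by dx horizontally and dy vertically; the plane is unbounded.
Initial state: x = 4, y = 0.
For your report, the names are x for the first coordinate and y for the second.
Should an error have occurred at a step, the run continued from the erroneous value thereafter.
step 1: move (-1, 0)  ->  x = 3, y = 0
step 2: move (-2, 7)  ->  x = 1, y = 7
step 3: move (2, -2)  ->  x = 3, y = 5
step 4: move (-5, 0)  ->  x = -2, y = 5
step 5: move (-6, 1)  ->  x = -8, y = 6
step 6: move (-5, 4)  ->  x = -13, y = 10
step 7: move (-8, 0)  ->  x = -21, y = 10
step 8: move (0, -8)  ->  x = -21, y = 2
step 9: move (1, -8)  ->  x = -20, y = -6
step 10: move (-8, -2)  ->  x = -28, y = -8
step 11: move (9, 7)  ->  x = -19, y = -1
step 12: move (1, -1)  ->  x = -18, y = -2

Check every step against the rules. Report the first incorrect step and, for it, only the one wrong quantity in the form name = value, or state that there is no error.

no error

Recomputing the run from the initial state:
step 1: x = 3, y = 0
step 2: x = 1, y = 7
step 3: x = 3, y = 5
step 4: x = -2, y = 5
step 5: x = -8, y = 6
step 6: x = -13, y = 10
step 7: x = -21, y = 10
step 8: x = -21, y = 2
step 9: x = -20, y = -6
step 10: x = -28, y = -8
step 11: x = -19, y = -1
step 12: x = -18, y = -2
This matches the printout at every step.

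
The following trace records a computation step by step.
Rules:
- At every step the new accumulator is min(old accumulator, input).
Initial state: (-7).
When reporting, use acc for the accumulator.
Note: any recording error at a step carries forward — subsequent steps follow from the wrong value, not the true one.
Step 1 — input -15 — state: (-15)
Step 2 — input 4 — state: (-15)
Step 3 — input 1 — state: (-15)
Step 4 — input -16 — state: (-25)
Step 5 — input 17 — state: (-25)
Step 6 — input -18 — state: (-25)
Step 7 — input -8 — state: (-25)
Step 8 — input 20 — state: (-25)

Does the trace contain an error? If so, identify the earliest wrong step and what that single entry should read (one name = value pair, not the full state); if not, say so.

1. acc = min(-7, -15) = -15 (checks out)
2. acc = min(-15, 4) = -15 (confirmed correct)
3. acc = min(-15, 1) = -15 (in agreement)
4. acc = min(-15, -16) = -16 (not what was recorded)
So the first discrepancy is step 4, where the right value is acc = -16.

step 4, acc = -16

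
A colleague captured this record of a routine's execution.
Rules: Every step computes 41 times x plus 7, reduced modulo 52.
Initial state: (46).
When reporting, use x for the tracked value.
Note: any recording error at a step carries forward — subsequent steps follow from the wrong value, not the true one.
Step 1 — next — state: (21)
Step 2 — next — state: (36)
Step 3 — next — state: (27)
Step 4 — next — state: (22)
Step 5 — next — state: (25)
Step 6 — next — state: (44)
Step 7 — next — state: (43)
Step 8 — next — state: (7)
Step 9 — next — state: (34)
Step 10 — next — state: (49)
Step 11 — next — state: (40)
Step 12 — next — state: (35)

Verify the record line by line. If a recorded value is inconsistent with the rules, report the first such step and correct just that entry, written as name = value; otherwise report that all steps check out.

1. x = (41*46 + 7) mod 52 = 21 (same as recorded)
2. x = (41*21 + 7) mod 52 = 36 (matches)
3. x = (41*36 + 7) mod 52 = 27 (no discrepancy)
4. x = (41*27 + 7) mod 52 = 22 (exactly as logged)
5. x = (41*22 + 7) mod 52 = 25 (confirmed correct)
6. x = (41*25 + 7) mod 52 = 44 (in agreement)
7. x = (41*44 + 7) mod 52 = 43 (agrees with the record)
8. x = (41*43 + 7) mod 52 = 2 (the record disagrees here)
First deviation found at step 8; the corrected entry is x = 2.

step 8, x = 2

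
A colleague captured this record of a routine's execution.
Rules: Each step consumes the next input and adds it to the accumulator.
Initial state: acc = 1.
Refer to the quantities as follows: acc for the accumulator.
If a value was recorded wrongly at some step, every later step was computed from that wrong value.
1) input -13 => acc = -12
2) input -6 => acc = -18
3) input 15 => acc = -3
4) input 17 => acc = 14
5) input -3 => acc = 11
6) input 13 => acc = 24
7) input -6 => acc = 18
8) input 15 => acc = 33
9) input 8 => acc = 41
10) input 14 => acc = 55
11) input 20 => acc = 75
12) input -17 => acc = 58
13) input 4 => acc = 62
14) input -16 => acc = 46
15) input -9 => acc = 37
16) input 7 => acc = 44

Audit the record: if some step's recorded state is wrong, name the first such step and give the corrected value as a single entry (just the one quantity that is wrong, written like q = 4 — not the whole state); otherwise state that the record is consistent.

no error

1. acc = 1 + -13 = -12 (exactly as logged)
2. acc = -12 + -6 = -18 (consistent with the record)
3. acc = -18 + 15 = -3 (verified)
4. acc = -3 + 17 = 14 (checks out)
5. acc = 14 + -3 = 11 (agrees with the record)
6. acc = 11 + 13 = 24 (agrees with the record)
7. acc = 24 + -6 = 18 (same as recorded)
8. acc = 18 + 15 = 33 (no discrepancy)
9. acc = 33 + 8 = 41 (same as recorded)
10. acc = 41 + 14 = 55 (agrees with the record)
11. acc = 55 + 20 = 75 (verified)
12. acc = 75 + -17 = 58 (in agreement)
13. acc = 58 + 4 = 62 (checks out)
14. acc = 62 + -16 = 46 (exactly as logged)
15. acc = 46 + -9 = 37 (no discrepancy)
16. acc = 37 + 7 = 44 (confirmed correct)
Each recorded entry agrees with the recomputation.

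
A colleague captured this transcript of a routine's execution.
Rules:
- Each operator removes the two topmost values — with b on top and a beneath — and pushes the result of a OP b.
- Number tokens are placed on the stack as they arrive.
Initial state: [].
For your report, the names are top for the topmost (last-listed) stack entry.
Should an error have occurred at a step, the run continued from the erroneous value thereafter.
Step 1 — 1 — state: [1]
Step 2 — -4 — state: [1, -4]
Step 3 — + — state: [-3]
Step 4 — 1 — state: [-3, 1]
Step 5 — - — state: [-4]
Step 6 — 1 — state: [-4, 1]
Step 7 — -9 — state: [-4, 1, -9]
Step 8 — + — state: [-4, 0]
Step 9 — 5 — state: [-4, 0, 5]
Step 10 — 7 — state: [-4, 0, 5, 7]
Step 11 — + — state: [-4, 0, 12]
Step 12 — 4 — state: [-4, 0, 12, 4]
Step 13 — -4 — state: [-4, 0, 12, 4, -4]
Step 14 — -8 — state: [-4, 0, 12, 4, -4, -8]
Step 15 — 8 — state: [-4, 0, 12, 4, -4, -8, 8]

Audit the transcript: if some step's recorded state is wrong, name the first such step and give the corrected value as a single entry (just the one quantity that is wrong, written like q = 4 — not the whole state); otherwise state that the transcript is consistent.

step 8, top = -8

Recomputing the run from the initial state:
step 1: [1]
step 2: [1, -4]
step 3: [-3]
step 4: [-3, 1]
step 5: [-4]
step 6: [-4, 1]
step 7: [-4, 1, -9]
step 8: [-4, -8]
step 9: [-4, -8, 5]
step 10: [-4, -8, 5, 7]
step 11: [-4, -8, 12]
step 12: [-4, -8, 12, 4]
step 13: [-4, -8, 12, 4, -4]
step 14: [-4, -8, 12, 4, -4, -8]
step 15: [-4, -8, 12, 4, -4, -8, 8]
The first disagreement with the transcript is at step 8, where the value should be top = -8.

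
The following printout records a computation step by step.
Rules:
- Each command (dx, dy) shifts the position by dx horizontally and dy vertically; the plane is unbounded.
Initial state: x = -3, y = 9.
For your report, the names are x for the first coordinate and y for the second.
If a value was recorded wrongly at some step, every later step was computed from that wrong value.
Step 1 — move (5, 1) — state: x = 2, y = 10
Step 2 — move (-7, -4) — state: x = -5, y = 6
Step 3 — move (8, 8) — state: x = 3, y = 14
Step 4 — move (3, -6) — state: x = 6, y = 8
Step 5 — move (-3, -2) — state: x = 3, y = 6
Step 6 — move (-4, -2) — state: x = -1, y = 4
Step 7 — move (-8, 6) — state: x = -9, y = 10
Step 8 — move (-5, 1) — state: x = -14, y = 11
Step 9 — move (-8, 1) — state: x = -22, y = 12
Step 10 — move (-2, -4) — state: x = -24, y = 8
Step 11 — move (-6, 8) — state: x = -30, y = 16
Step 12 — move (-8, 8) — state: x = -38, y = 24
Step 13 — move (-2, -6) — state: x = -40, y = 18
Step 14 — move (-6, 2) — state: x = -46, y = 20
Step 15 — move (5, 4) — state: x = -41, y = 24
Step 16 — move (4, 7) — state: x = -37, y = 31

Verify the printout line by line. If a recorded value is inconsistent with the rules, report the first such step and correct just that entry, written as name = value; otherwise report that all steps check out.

1. x = -3 + (5) = 2, y = 9 + (1) = 10 (in agreement)
2. x = 2 + (-7) = -5, y = 10 + (-4) = 6 (agrees with the printout)
3. x = -5 + (8) = 3, y = 6 + (8) = 14 (same as recorded)
4. x = 3 + (3) = 6, y = 14 + (-6) = 8 (matches)
5. x = 6 + (-3) = 3, y = 8 + (-2) = 6 (exactly as logged)
6. x = 3 + (-4) = -1, y = 6 + (-2) = 4 (confirmed correct)
7. x = -1 + (-8) = -9, y = 4 + (6) = 10 (verified)
8. x = -9 + (-5) = -14, y = 10 + (1) = 11 (consistent with the printout)
9. x = -14 + (-8) = -22, y = 11 + (1) = 12 (verified)
10. x = -22 + (-2) = -24, y = 12 + (-4) = 8 (confirmed correct)
11. x = -24 + (-6) = -30, y = 8 + (8) = 16 (verified)
12. x = -30 + (-8) = -38, y = 16 + (8) = 24 (verified)
13. x = -38 + (-2) = -40, y = 24 + (-6) = 18 (confirmed correct)
14. x = -40 + (-6) = -46, y = 18 + (2) = 20 (checks out)
15. x = -46 + (5) = -41, y = 20 + (4) = 24 (agrees with the printout)
16. x = -41 + (4) = -37, y = 24 + (7) = 31 (verified)
All entries verified; no error found.

no error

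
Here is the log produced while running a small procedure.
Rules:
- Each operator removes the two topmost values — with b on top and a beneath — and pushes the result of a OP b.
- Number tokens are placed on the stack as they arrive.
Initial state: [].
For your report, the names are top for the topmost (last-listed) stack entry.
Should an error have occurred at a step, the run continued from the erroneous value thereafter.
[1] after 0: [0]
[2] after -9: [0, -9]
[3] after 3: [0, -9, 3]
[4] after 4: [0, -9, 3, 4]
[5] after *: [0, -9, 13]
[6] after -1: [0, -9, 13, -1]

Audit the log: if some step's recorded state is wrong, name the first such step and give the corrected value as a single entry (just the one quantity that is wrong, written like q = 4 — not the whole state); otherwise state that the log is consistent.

1. push 0: top = 0 (checks out)
2. push -9: top = -9 (same as recorded)
3. push 3: top = 3 (in agreement)
4. push 4: top = 4 (checks out)
5. 3 * 4 = 12 (the log has a different value)
The audit stops at step 5: the recorded entry is wrong and should be top = 12.

step 5, top = 12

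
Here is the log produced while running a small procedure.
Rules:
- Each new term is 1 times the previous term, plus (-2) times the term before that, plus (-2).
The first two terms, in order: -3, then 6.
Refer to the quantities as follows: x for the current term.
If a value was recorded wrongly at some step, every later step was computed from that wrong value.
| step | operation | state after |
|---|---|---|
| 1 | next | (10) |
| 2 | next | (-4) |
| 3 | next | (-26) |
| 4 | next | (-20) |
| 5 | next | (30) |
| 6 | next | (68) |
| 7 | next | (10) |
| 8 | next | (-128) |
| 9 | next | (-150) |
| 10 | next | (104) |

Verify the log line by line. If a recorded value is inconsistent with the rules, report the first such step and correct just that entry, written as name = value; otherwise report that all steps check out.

step 1: x = 1*(6) + (-2)*(-3) + (-2) = 10 -> agrees with the log
step 2: x = 1*(10) + (-2)*(6) + (-2) = -4 -> no discrepancy
step 3: x = 1*(-4) + (-2)*(10) + (-2) = -26 -> agrees with the log
step 4: x = 1*(-26) + (-2)*(-4) + (-2) = -20 -> consistent with the log
step 5: x = 1*(-20) + (-2)*(-26) + (-2) = 30 -> agrees with the log
step 6: x = 1*(30) + (-2)*(-20) + (-2) = 68 -> no discrepancy
step 7: x = 1*(68) + (-2)*(30) + (-2) = 6 -> first mismatch against the log
The audit stops at step 7: the recorded entry is wrong and should be x = 6.

step 7, x = 6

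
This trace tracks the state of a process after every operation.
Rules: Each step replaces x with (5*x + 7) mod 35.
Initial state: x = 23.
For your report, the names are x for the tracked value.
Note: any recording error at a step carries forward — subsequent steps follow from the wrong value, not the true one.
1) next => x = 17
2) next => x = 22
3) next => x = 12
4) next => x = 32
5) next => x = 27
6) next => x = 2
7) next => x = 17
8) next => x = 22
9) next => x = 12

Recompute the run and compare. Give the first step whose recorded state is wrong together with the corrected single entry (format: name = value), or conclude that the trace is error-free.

step 1: x = (5*23 + 7) mod 35 = 17 -> same as recorded
step 2: x = (5*17 + 7) mod 35 = 22 -> no discrepancy
step 3: x = (5*22 + 7) mod 35 = 12 -> in agreement
step 4: x = (5*12 + 7) mod 35 = 32 -> matches
step 5: x = (5*32 + 7) mod 35 = 27 -> no discrepancy
step 6: x = (5*27 + 7) mod 35 = 2 -> consistent with the trace
step 7: x = (5*2 + 7) mod 35 = 17 -> verified
step 8: x = (5*17 + 7) mod 35 = 22 -> verified
step 9: x = (5*22 + 7) mod 35 = 12 -> confirmed correct
The whole run recomputes cleanly — no discrepancies.

no error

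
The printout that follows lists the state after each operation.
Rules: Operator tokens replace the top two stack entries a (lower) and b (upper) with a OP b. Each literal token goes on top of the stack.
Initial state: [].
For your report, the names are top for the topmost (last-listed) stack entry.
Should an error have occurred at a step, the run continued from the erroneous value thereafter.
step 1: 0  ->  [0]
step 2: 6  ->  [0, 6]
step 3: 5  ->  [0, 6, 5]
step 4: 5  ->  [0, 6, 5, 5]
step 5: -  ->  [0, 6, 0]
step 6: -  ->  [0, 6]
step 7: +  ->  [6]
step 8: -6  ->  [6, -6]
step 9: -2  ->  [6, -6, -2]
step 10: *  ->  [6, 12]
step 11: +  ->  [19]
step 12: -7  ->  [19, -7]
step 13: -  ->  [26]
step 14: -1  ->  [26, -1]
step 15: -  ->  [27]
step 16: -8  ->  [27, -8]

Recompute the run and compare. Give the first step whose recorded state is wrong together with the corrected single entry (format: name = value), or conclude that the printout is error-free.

step 1: push 0: top = 0 -> consistent with the printout
step 2: push 6: top = 6 -> verified
step 3: push 5: top = 5 -> verified
step 4: push 5: top = 5 -> verified
step 5: 5 - 5 = 0 -> consistent with the printout
step 6: 6 - 0 = 6 -> matches
step 7: 0 + 6 = 6 -> agrees with the printout
step 8: push -6: top = -6 -> in agreement
step 9: push -2: top = -2 -> matches
step 10: -6 * -2 = 12 -> same as recorded
step 11: 6 + 12 = 18 -> first mismatch against the printout
Step 11 is the first one off; corrected, top = 18.

step 11, top = 18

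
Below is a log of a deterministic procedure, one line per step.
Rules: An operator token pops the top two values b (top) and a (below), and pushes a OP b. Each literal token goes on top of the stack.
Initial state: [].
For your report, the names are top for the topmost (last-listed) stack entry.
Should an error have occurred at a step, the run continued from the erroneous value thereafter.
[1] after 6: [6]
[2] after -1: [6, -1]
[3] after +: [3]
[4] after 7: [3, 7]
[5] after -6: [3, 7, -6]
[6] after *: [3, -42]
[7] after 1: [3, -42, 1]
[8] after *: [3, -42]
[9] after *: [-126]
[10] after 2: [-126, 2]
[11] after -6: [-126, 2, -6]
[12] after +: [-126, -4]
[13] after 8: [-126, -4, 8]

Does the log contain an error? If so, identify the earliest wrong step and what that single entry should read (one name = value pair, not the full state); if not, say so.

Recomputing the run from the initial state:
step 1: [6]
step 2: [6, -1]
step 3: [5]
step 4: [5, 7]
step 5: [5, 7, -6]
step 6: [5, -42]
step 7: [5, -42, 1]
step 8: [5, -42]
step 9: [-210]
step 10: [-210, 2]
step 11: [-210, 2, -6]
step 12: [-210, -4]
step 13: [-210, -4, 8]
The first disagreement with the log is at step 3, where the value should be top = 5.

step 3, top = 5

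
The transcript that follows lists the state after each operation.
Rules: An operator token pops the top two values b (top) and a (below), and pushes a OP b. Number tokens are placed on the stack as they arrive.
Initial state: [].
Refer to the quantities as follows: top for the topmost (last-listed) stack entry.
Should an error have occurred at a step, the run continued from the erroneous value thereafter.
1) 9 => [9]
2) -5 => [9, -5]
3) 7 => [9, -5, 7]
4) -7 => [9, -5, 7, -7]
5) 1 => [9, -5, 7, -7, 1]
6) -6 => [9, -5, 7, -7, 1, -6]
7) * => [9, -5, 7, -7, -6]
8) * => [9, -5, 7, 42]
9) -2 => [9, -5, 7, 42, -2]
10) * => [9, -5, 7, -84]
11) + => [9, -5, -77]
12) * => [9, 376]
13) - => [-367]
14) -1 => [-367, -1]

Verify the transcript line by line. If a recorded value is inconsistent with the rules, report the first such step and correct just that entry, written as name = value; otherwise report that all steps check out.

step 12, top = 385

step 1: push 9: top = 9 -> in agreement
step 2: push -5: top = -5 -> confirmed correct
step 3: push 7: top = 7 -> consistent with the transcript
step 4: push -7: top = -7 -> verified
step 5: push 1: top = 1 -> in agreement
step 6: push -6: top = -6 -> confirmed correct
step 7: 1 * -6 = -6 -> exactly as logged
step 8: -7 * -6 = 42 -> matches
step 9: push -2: top = -2 -> same as recorded
step 10: 42 * -2 = -84 -> same as recorded
step 11: 7 + -84 = -77 -> exactly as logged
step 12: -5 * -77 = 385 -> the entry is off here
So the first discrepancy is step 12, where the right value is top = 385.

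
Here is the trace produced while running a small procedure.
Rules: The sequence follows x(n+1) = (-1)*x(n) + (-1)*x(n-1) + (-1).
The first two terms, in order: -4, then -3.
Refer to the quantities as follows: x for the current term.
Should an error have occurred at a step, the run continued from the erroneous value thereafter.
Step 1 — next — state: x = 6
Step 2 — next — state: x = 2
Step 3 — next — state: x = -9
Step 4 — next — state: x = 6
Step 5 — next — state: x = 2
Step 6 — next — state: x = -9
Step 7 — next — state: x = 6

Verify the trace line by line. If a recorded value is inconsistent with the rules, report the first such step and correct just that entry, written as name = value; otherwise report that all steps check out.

1. x = -1*(-3) + (-1)*(-4) + (-1) = 6 (no discrepancy)
2. x = -1*(6) + (-1)*(-3) + (-1) = -4 (the trace has a different value)
First deviation found at step 2; the corrected entry is x = -4.

step 2, x = -4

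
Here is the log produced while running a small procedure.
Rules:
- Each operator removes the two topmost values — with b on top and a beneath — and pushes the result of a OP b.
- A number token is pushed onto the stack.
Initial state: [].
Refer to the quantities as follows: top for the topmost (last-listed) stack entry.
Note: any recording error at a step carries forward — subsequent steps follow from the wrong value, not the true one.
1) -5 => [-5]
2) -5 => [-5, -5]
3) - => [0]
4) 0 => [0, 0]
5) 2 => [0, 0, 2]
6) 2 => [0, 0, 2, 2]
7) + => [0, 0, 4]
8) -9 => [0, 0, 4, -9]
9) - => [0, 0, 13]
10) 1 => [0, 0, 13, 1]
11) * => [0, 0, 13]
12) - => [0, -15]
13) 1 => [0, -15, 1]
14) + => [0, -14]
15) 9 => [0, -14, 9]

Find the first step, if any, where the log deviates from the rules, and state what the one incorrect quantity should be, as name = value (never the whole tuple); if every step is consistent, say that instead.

step 1: push -5: top = -5 -> exactly as logged
step 2: push -5: top = -5 -> checks out
step 3: -5 - -5 = 0 -> in agreement
step 4: push 0: top = 0 -> consistent with the log
step 5: push 2: top = 2 -> in agreement
step 6: push 2: top = 2 -> no discrepancy
step 7: 2 + 2 = 4 -> confirmed correct
step 8: push -9: top = -9 -> verified
step 9: 4 - -9 = 13 -> agrees with the log
step 10: push 1: top = 1 -> exactly as logged
step 11: 13 * 1 = 13 -> checks out
step 12: 0 - 13 = -13 -> the log has a different value
The audit stops at step 12: the recorded entry is wrong and should be top = -13.

step 12, top = -13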